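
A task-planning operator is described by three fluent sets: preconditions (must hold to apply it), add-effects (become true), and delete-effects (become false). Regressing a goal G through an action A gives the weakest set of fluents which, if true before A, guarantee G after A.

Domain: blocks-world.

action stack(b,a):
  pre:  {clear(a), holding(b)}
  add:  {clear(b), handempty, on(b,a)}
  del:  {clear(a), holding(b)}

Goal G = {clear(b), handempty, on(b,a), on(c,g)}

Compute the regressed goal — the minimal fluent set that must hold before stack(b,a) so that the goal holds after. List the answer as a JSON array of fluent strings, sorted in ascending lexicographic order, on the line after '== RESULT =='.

Compute (G \ add) ∪ pre:
  G ∩ del = {}  (empty — regression defined)
  G \ add = {clear(b), handempty, on(b,a), on(c,g)} \ {clear(b), handempty, on(b,a)} = {on(c,g)}
  ∪ pre   = {on(c,g)} ∪ {clear(a), holding(b)}
          = {clear(a), holding(b), on(c,g)}

== RESULT ==
["clear(a)", "holding(b)", "on(c,g)"]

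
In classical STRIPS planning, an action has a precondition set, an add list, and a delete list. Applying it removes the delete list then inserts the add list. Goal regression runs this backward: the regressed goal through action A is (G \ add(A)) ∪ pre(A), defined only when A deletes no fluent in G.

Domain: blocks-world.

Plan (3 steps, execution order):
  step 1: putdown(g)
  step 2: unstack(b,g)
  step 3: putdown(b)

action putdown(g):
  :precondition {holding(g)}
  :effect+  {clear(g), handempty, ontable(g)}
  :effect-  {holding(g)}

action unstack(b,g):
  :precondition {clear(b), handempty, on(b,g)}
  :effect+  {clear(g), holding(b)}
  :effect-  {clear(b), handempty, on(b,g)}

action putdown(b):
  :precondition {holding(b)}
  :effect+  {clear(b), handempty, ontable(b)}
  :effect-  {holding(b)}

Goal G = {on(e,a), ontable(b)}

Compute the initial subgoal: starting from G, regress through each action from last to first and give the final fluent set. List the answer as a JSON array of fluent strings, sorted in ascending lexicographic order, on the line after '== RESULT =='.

Regress step by step:
  through step 3 (putdown(b)): drop {ontable(b)}, keep {on(e,a)}, require {holding(b)}
    → {holding(b), on(e,a)}
  through step 2 (unstack(b,g)): drop {holding(b)}, keep {on(e,a)}, require {clear(b), handempty, on(b,g)}
    → {clear(b), handempty, on(b,g), on(e,a)}
  through step 1 (putdown(g)): drop {handempty}, keep {clear(b), on(b,g), on(e,a)}, require {holding(g)}
    → {clear(b), holding(g), on(b,g), on(e,a)}

== RESULT ==
["clear(b)", "holding(g)", "on(b,g)", "on(e,a)"]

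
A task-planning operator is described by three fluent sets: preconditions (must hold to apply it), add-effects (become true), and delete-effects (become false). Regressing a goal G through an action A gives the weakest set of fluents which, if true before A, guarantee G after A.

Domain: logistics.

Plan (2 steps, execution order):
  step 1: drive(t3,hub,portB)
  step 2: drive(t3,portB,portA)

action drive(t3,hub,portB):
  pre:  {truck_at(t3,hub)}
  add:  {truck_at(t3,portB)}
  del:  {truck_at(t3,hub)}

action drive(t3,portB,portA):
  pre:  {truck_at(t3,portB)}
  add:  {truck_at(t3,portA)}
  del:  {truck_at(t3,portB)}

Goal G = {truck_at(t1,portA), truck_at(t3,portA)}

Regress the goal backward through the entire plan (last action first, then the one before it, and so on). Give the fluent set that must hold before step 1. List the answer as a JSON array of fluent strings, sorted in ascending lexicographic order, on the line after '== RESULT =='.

Work backward from the goal:
  through step 2 (drive(t3,portB,portA)): drop {truck_at(t3,portA)}, keep {truck_at(t1,portA)}, require {truck_at(t3,portB)}
    → {truck_at(t1,portA), truck_at(t3,portB)}
  through step 1 (drive(t3,hub,portB)): drop {truck_at(t3,portB)}, keep {truck_at(t1,portA)}, require {truck_at(t3,hub)}
    → {truck_at(t1,portA), truck_at(t3,hub)}

== RESULT ==
["truck_at(t1,portA)", "truck_at(t3,hub)"]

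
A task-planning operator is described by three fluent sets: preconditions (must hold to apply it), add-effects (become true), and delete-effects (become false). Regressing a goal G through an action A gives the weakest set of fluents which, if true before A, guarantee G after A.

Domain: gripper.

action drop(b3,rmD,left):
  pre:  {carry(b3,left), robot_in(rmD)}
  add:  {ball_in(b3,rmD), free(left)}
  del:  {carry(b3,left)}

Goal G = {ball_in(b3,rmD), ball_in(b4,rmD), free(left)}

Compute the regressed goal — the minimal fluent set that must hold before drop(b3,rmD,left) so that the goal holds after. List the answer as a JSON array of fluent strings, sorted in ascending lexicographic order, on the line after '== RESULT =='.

Regress:
  G ∩ del = {}  (empty — regression defined)
  G \ add = {ball_in(b3,rmD), ball_in(b4,rmD), free(left)} \ {ball_in(b3,rmD), free(left)} = {ball_in(b4,rmD)}
  ∪ pre   = {ball_in(b4,rmD)} ∪ {carry(b3,left), robot_in(rmD)}
          = {ball_in(b4,rmD), carry(b3,left), robot_in(rmD)}

== RESULT ==
["ball_in(b4,rmD)", "carry(b3,left)", "robot_in(rmD)"]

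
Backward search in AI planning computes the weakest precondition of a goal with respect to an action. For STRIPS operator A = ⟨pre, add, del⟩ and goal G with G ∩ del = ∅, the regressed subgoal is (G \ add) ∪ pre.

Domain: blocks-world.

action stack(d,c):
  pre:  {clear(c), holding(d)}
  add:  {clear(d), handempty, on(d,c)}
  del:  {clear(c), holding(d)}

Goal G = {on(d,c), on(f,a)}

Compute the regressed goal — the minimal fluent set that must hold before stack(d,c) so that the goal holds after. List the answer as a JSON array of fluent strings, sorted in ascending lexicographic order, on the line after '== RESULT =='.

Regress:
  G ∩ del = {}  (empty — regression defined)
  G \ add = {on(d,c), on(f,a)} \ {clear(d), handempty, on(d,c)} = {on(f,a)}
  ∪ pre   = {on(f,a)} ∪ {clear(c), holding(d)}
          = {clear(c), holding(d), on(f,a)}

== RESULT ==
["clear(c)", "holding(d)", "on(f,a)"]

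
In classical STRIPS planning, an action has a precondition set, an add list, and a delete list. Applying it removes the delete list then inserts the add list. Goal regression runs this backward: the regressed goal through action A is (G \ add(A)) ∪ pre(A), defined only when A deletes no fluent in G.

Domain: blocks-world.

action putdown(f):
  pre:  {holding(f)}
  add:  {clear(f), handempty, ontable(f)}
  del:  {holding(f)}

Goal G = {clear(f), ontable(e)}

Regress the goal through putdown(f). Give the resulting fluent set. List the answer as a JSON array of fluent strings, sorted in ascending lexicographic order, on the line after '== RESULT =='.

Regress:
  G ∩ del = {}  (empty — regression defined)
  G \ add = {clear(f), ontable(e)} \ {clear(f), handempty, ontable(f)} = {ontable(e)}
  ∪ pre   = {ontable(e)} ∪ {holding(f)}
          = {holding(f), ontable(e)}

== RESULT ==
["holding(f)", "ontable(e)"]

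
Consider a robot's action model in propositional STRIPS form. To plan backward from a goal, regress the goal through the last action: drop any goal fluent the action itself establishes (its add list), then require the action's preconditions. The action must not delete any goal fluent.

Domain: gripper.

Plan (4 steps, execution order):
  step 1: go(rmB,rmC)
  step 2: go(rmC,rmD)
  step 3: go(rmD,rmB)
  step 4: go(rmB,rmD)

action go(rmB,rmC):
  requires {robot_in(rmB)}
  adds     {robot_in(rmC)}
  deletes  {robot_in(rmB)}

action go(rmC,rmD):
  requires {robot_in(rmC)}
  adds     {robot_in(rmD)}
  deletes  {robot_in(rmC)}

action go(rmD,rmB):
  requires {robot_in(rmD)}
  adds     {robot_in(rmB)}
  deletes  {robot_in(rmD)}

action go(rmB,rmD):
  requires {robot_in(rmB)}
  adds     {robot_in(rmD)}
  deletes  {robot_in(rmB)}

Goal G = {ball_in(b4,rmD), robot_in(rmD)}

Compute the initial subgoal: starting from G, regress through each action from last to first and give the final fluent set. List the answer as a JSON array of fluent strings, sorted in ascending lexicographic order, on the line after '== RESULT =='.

Work backward from the goal:
  through step 4 (go(rmB,rmD)): drop {robot_in(rmD)}, keep {ball_in(b4,rmD)}, require {robot_in(rmB)}
    → {ball_in(b4,rmD), robot_in(rmB)}
  through step 3 (go(rmD,rmB)): drop {robot_in(rmB)}, keep {ball_in(b4,rmD)}, require {robot_in(rmD)}
    → {ball_in(b4,rmD), robot_in(rmD)}
  through step 2 (go(rmC,rmD)): drop {robot_in(rmD)}, keep {ball_in(b4,rmD)}, require {robot_in(rmC)}
    → {ball_in(b4,rmD), robot_in(rmC)}
  through step 1 (go(rmB,rmC)): drop {robot_in(rmC)}, keep {ball_in(b4,rmD)}, require {robot_in(rmB)}
    → {ball_in(b4,rmD), robot_in(rmB)}

== RESULT ==
["ball_in(b4,rmD)", "robot_in(rmB)"]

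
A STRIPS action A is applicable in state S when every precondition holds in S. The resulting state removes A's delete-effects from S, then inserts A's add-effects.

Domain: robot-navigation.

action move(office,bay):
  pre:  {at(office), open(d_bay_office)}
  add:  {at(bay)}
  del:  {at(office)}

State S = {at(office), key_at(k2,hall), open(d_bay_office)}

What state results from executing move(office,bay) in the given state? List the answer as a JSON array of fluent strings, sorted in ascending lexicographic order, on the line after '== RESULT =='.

Compute (S \ del) ∪ add:
  pre ⊆ S: {at(office), open(d_bay_office)} ⊆ S  — applicable
  S \ del = {key_at(k2,hall), open(d_bay_office)}
  ∪ add   = {at(bay), key_at(k2,hall), open(d_bay_office)}

== RESULT ==
["at(bay)", "key_at(k2,hall)", "open(d_bay_office)"]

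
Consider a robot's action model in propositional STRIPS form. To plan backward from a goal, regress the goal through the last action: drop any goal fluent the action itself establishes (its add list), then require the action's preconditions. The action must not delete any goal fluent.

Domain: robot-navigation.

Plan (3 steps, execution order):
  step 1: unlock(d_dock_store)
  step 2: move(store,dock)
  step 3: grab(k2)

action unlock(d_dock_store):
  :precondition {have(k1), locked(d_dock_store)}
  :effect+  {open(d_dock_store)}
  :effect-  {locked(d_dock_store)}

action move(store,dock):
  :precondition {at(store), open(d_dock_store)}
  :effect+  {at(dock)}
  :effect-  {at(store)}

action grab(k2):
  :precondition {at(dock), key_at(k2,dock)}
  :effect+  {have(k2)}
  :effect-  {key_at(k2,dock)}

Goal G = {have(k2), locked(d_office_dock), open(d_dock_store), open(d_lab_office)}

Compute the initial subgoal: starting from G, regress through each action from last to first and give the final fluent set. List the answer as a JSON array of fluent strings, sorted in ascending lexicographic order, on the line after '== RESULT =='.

Work backward from the goal:
  through step 3 (grab(k2)): drop {have(k2)}, keep {locked(d_office_dock), open(d_dock_store), open(d_lab_office)}, require {at(dock), key_at(k2,dock)}
    → {at(dock), key_at(k2,dock), locked(d_office_dock), open(d_dock_store), open(d_lab_office)}
  through step 2 (move(store,dock)): drop {at(dock)}, keep {key_at(k2,dock), locked(d_office_dock), open(d_dock_store), open(d_lab_office)}, require {at(store), open(d_dock_store)}
    → {at(store), key_at(k2,dock), locked(d_office_dock), open(d_dock_store), open(d_lab_office)}
  through step 1 (unlock(d_dock_store)): drop {open(d_dock_store)}, keep {at(store), key_at(k2,dock), locked(d_office_dock), open(d_lab_office)}, require {have(k1), locked(d_dock_store)}
    → {at(store), have(k1), key_at(k2,dock), locked(d_dock_store), locked(d_office_dock), open(d_lab_office)}

== RESULT ==
["at(store)", "have(k1)", "key_at(k2,dock)", "locked(d_dock_store)", "locked(d_office_dock)", "open(d_lab_office)"]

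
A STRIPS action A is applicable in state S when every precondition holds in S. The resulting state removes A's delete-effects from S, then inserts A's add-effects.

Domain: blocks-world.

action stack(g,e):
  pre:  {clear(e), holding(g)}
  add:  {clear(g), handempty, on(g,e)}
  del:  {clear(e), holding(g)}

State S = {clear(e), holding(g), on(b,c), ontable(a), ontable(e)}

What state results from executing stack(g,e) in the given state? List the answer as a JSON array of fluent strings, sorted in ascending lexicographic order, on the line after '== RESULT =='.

Compute (S \ del) ∪ add:
  pre ⊆ S: {clear(e), holding(g)} ⊆ S  — applicable
  S \ del = {on(b,c), ontable(a), ontable(e)}
  ∪ add   = {clear(g), handempty, on(b,c), on(g,e), ontable(a), ontable(e)}

== RESULT ==
["clear(g)", "handempty", "on(b,c)", "on(g,e)", "ontable(a)", "ontable(e)"]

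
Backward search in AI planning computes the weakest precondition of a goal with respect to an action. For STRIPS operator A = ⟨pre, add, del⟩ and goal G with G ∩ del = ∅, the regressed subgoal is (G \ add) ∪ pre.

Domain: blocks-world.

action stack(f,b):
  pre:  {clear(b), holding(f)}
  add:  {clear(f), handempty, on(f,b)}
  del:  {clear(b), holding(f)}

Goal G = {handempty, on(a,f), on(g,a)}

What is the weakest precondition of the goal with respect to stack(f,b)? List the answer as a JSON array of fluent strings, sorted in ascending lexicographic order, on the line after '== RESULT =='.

Regress:
  G ∩ del = {}  (empty — regression defined)
  G \ add = {handempty, on(a,f), on(g,a)} \ {clear(f), handempty, on(f,b)} = {on(a,f), on(g,a)}
  ∪ pre   = {on(a,f), on(g,a)} ∪ {clear(b), holding(f)}
          = {clear(b), holding(f), on(a,f), on(g,a)}

== RESULT ==
["clear(b)", "holding(f)", "on(a,f)", "on(g,a)"]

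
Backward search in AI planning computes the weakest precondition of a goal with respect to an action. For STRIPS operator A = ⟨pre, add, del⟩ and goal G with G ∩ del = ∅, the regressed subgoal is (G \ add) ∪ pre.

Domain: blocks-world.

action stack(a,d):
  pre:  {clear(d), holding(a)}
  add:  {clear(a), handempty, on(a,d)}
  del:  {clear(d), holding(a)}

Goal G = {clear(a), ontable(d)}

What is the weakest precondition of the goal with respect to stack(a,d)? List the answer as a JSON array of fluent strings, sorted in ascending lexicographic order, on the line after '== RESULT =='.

Regress:
  G ∩ del = {}  (empty — regression defined)
  G \ add = {clear(a), ontable(d)} \ {clear(a), handempty, on(a,d)} = {ontable(d)}
  ∪ pre   = {ontable(d)} ∪ {clear(d), holding(a)}
          = {clear(d), holding(a), ontable(d)}

== RESULT ==
["clear(d)", "holding(a)", "ontable(d)"]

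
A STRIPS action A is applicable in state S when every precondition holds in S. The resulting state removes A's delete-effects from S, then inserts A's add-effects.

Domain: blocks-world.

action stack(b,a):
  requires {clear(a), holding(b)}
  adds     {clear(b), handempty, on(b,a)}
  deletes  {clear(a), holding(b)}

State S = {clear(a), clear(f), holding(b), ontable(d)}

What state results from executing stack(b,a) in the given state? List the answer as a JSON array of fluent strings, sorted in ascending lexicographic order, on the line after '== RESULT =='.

Compute (S \ del) ∪ add:
  pre ⊆ S: {clear(a), holding(b)} ⊆ S  — applicable
  S \ del = {clear(f), ontable(d)}
  ∪ add   = {clear(b), clear(f), handempty, on(b,a), ontable(d)}

== RESULT ==
["clear(b)", "clear(f)", "handempty", "on(b,a)", "ontable(d)"]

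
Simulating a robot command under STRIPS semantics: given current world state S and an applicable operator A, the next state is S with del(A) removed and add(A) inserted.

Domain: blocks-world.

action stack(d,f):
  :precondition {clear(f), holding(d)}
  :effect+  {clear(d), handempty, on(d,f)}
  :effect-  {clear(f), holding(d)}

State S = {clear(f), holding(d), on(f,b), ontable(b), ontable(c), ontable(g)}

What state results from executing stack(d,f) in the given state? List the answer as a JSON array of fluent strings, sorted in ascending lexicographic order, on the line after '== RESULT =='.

Compute (S \ del) ∪ add:
  pre ⊆ S: {clear(f), holding(d)} ⊆ S  — applicable
  S \ del = {on(f,b), ontable(b), ontable(c), ontable(g)}
  ∪ add   = {clear(d), handempty, on(d,f), on(f,b), ontable(b), ontable(c), ontable(g)}

== RESULT ==
["clear(d)", "handempty", "on(d,f)", "on(f,b)", "ontable(b)", "ontable(c)", "ontable(g)"]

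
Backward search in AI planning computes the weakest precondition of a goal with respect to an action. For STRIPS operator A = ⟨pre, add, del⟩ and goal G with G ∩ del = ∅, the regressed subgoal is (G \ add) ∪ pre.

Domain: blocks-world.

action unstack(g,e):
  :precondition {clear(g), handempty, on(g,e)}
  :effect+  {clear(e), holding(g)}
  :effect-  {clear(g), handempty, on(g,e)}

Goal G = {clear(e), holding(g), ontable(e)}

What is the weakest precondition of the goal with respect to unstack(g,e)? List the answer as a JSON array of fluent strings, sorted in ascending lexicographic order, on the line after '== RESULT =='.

Compute (G \ add) ∪ pre:
  G ∩ del = {}  (empty — regression defined)
  G \ add = {clear(e), holding(g), ontable(e)} \ {clear(e), holding(g)} = {ontable(e)}
  ∪ pre   = {ontable(e)} ∪ {clear(g), handempty, on(g,e)}
          = {clear(g), handempty, on(g,e), ontable(e)}

== RESULT ==
["clear(g)", "handempty", "on(g,e)", "ontable(e)"]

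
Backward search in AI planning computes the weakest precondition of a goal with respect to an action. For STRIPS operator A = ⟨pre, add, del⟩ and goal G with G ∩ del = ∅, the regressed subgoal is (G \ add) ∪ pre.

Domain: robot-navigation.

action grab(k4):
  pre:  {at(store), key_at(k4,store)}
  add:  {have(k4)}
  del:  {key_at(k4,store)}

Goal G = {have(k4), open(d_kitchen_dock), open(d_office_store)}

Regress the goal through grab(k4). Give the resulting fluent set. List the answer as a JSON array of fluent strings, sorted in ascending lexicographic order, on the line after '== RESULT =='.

Compute (G \ add) ∪ pre:
  G ∩ del = {}  (empty — regression defined)
  G \ add = {have(k4), open(d_kitchen_dock), open(d_office_store)} \ {have(k4)} = {open(d_kitchen_dock), open(d_office_store)}
  ∪ pre   = {open(d_kitchen_dock), open(d_office_store)} ∪ {at(store), key_at(k4,store)}
          = {at(store), key_at(k4,store), open(d_kitchen_dock), open(d_office_store)}

== RESULT ==
["at(store)", "key_at(k4,store)", "open(d_kitchen_dock)", "open(d_office_store)"]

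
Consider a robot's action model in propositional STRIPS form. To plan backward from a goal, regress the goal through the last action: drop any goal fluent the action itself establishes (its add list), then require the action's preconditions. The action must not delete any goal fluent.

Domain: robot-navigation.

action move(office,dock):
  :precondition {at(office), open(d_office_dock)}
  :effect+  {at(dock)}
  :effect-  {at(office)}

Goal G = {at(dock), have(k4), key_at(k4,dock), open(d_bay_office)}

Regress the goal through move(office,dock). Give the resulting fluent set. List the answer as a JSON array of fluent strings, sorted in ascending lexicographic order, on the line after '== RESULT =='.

Regress:
  G ∩ del = {}  (empty — regression defined)
  G \ add = {at(dock), have(k4), key_at(k4,dock), open(d_bay_office)} \ {at(dock)} = {have(k4), key_at(k4,dock), open(d_bay_office)}
  ∪ pre   = {have(k4), key_at(k4,dock), open(d_bay_office)} ∪ {at(office), open(d_office_dock)}
          = {at(office), have(k4), key_at(k4,dock), open(d_bay_office), open(d_office_dock)}

== RESULT ==
["at(office)", "have(k4)", "key_at(k4,dock)", "open(d_bay_office)", "open(d_office_dock)"]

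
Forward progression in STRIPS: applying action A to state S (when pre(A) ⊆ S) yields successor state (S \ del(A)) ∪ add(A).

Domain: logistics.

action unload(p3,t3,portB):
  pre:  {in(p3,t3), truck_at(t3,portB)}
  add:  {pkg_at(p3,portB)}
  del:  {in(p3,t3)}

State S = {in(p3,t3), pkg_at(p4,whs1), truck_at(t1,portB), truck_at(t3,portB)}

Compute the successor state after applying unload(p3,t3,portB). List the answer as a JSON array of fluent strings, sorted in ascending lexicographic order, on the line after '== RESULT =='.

Compute (S \ del) ∪ add:
  pre ⊆ S: {in(p3,t3), truck_at(t3,portB)} ⊆ S  — applicable
  S \ del = {pkg_at(p4,whs1), truck_at(t1,portB), truck_at(t3,portB)}
  ∪ add   = {pkg_at(p3,portB), pkg_at(p4,whs1), truck_at(t1,portB), truck_at(t3,portB)}

== RESULT ==
["pkg_at(p3,portB)", "pkg_at(p4,whs1)", "truck_at(t1,portB)", "truck_at(t3,portB)"]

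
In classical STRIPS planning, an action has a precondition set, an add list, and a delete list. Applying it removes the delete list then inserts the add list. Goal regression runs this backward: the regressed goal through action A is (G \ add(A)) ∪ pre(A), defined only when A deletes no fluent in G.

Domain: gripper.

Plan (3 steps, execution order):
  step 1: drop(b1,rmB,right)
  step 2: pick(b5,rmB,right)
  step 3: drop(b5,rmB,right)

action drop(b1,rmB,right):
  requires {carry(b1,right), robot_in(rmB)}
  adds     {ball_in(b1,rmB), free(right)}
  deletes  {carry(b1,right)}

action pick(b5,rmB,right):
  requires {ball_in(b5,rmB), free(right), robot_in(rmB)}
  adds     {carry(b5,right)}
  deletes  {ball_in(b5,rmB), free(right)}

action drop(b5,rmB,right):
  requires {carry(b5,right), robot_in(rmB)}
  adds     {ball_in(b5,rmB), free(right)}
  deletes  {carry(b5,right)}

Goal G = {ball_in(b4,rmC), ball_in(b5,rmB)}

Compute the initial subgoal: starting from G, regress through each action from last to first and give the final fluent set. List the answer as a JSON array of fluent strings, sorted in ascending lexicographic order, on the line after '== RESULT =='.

Regress step by step:
  through step 3 (drop(b5,rmB,right)): drop {ball_in(b5,rmB)}, keep {ball_in(b4,rmC)}, require {carry(b5,right), robot_in(rmB)}
    → {ball_in(b4,rmC), carry(b5,right), robot_in(rmB)}
  through step 2 (pick(b5,rmB,right)): drop {carry(b5,right)}, keep {ball_in(b4,rmC), robot_in(rmB)}, require {ball_in(b5,rmB), free(right), robot_in(rmB)}
    → {ball_in(b4,rmC), ball_in(b5,rmB), free(right), robot_in(rmB)}
  through step 1 (drop(b1,rmB,right)): drop {free(right)}, keep {ball_in(b4,rmC), ball_in(b5,rmB), robot_in(rmB)}, require {carry(b1,right), robot_in(rmB)}
    → {ball_in(b4,rmC), ball_in(b5,rmB), carry(b1,right), robot_in(rmB)}

== RESULT ==
["ball_in(b4,rmC)", "ball_in(b5,rmB)", "carry(b1,right)", "robot_in(rmB)"]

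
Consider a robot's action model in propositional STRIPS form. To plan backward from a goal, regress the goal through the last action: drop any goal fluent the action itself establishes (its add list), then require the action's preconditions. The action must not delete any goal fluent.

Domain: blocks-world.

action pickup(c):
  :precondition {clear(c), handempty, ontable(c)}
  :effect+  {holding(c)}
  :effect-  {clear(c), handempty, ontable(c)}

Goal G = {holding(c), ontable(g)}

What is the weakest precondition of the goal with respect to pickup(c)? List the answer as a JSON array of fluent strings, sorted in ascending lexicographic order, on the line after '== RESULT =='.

Regress:
  G ∩ del = {}  (empty — regression defined)
  G \ add = {holding(c), ontable(g)} \ {holding(c)} = {ontable(g)}
  ∪ pre   = {ontable(g)} ∪ {clear(c), handempty, ontable(c)}
          = {clear(c), handempty, ontable(c), ontable(g)}

== RESULT ==
["clear(c)", "handempty", "ontable(c)", "ontable(g)"]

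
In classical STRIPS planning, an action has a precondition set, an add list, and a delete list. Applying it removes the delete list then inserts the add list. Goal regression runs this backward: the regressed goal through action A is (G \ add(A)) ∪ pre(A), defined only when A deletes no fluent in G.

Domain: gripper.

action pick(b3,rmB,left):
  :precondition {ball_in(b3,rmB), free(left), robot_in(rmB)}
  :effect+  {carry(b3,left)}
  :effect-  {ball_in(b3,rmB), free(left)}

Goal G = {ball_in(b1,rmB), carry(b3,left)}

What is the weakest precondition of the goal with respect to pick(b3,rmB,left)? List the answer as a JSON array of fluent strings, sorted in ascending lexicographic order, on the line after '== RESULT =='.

Regress:
  G ∩ del = {}  (empty — regression defined)
  G \ add = {ball_in(b1,rmB), carry(b3,left)} \ {carry(b3,left)} = {ball_in(b1,rmB)}
  ∪ pre   = {ball_in(b1,rmB)} ∪ {ball_in(b3,rmB), free(left), robot_in(rmB)}
          = {ball_in(b1,rmB), ball_in(b3,rmB), free(left), robot_in(rmB)}

== RESULT ==
["ball_in(b1,rmB)", "ball_in(b3,rmB)", "free(left)", "robot_in(rmB)"]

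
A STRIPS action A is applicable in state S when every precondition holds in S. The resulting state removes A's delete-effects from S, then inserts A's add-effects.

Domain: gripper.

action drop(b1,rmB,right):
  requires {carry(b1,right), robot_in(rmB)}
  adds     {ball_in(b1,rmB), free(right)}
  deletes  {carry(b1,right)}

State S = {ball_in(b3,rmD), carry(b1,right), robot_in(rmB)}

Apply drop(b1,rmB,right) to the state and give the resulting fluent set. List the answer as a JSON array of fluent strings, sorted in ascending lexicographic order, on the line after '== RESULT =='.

Compute (S \ del) ∪ add:
  pre ⊆ S: {carry(b1,right), robot_in(rmB)} ⊆ S  — applicable
  S \ del = {ball_in(b3,rmD), robot_in(rmB)}
  ∪ add   = {ball_in(b1,rmB), ball_in(b3,rmD), free(right), robot_in(rmB)}

== RESULT ==
["ball_in(b1,rmB)", "ball_in(b3,rmD)", "free(right)", "robot_in(rmB)"]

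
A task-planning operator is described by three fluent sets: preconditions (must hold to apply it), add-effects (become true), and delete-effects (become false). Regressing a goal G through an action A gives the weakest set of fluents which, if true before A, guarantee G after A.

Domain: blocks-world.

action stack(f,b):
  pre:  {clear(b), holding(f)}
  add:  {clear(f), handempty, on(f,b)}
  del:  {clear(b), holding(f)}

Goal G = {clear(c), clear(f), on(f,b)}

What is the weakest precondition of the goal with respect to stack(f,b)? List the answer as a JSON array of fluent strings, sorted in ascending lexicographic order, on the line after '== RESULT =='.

Compute (G \ add) ∪ pre:
  G ∩ del = {}  (empty — regression defined)
  G \ add = {clear(c), clear(f), on(f,b)} \ {clear(f), handempty, on(f,b)} = {clear(c)}
  ∪ pre   = {clear(c)} ∪ {clear(b), holding(f)}
          = {clear(b), clear(c), holding(f)}

== RESULT ==
["clear(b)", "clear(c)", "holding(f)"]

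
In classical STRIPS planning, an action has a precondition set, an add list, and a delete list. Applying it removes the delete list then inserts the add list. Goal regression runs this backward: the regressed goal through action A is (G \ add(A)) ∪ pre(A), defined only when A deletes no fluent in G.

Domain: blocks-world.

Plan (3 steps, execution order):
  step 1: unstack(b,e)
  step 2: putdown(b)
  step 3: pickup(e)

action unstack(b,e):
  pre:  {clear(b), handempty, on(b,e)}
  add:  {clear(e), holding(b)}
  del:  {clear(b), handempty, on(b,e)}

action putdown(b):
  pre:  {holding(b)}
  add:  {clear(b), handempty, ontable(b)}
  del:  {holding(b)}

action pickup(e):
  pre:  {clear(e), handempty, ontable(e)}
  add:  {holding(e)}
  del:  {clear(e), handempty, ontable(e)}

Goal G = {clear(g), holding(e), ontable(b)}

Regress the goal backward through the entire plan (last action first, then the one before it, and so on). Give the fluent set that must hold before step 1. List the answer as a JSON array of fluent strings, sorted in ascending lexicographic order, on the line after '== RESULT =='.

Regress step by step:
  through step 3 (pickup(e)): drop {holding(e)}, keep {clear(g), ontable(b)}, require {clear(e), handempty, ontable(e)}
    → {clear(e), clear(g), handempty, ontable(b), ontable(e)}
  through step 2 (putdown(b)): drop {handempty, ontable(b)}, keep {clear(e), clear(g), ontable(e)}, require {holding(b)}
    → {clear(e), clear(g), holding(b), ontable(e)}
  through step 1 (unstack(b,e)): drop {clear(e), holding(b)}, keep {clear(g), ontable(e)}, require {clear(b), handempty, on(b,e)}
    → {clear(b), clear(g), handempty, on(b,e), ontable(e)}

== RESULT ==
["clear(b)", "clear(g)", "handempty", "on(b,e)", "ontable(e)"]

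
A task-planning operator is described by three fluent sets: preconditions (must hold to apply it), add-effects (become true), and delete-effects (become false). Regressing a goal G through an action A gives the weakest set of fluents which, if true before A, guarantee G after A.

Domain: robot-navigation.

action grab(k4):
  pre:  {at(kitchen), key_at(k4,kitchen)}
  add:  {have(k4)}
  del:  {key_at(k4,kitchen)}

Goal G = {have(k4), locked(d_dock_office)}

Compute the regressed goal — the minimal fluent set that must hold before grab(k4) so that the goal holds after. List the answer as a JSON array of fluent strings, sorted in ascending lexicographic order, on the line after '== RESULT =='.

Regress:
  G ∩ del = {}  (empty — regression defined)
  G \ add = {have(k4), locked(d_dock_office)} \ {have(k4)} = {locked(d_dock_office)}
  ∪ pre   = {locked(d_dock_office)} ∪ {at(kitchen), key_at(k4,kitchen)}
          = {at(kitchen), key_at(k4,kitchen), locked(d_dock_office)}

== RESULT ==
["at(kitchen)", "key_at(k4,kitchen)", "locked(d_dock_office)"]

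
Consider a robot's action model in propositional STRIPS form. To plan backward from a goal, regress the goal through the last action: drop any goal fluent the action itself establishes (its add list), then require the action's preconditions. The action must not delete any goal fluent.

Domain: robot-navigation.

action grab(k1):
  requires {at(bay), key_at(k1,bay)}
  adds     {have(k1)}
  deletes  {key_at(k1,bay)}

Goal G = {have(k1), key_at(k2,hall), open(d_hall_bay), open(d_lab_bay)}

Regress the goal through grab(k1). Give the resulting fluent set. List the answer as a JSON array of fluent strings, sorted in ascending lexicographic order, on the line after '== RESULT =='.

Compute (G \ add) ∪ pre:
  G ∩ del = {}  (empty — regression defined)
  G \ add = {have(k1), key_at(k2,hall), open(d_hall_bay), open(d_lab_bay)} \ {have(k1)} = {key_at(k2,hall), open(d_hall_bay), open(d_lab_bay)}
  ∪ pre   = {key_at(k2,hall), open(d_hall_bay), open(d_lab_bay)} ∪ {at(bay), key_at(k1,bay)}
          = {at(bay), key_at(k1,bay), key_at(k2,hall), open(d_hall_bay), open(d_lab_bay)}

== RESULT ==
["at(bay)", "key_at(k1,bay)", "key_at(k2,hall)", "open(d_hall_bay)", "open(d_lab_bay)"]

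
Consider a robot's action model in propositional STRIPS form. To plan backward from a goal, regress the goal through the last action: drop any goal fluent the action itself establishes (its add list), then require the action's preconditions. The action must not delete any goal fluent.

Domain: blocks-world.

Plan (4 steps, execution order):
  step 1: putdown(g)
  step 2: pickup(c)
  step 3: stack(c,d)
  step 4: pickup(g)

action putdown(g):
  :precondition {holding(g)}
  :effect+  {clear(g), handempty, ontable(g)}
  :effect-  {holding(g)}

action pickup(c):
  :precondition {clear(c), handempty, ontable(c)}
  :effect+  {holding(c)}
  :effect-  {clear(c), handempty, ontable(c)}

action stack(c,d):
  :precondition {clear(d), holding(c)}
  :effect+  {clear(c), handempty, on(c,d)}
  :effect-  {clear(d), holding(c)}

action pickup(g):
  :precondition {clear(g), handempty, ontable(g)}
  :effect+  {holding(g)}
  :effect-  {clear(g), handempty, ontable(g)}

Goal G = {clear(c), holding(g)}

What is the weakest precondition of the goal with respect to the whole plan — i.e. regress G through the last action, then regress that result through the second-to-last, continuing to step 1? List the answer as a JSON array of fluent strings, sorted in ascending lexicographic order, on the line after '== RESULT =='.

Regress step by step:
  through step 4 (pickup(g)): drop {holding(g)}, keep {clear(c)}, require {clear(g), handempty, ontable(g)}
    → {clear(c), clear(g), handempty, ontable(g)}
  through step 3 (stack(c,d)): drop {clear(c), handempty}, keep {clear(g), ontable(g)}, require {clear(d), holding(c)}
    → {clear(d), clear(g), holding(c), ontable(g)}
  through step 2 (pickup(c)): drop {holding(c)}, keep {clear(d), clear(g), ontable(g)}, require {clear(c), handempty, ontable(c)}
    → {clear(c), clear(d), clear(g), handempty, ontable(c), ontable(g)}
  through step 1 (putdown(g)): drop {clear(g), handempty, ontable(g)}, keep {clear(c), clear(d), ontable(c)}, require {holding(g)}
    → {clear(c), clear(d), holding(g), ontable(c)}

== RESULT ==
["clear(c)", "clear(d)", "holding(g)", "ontable(c)"]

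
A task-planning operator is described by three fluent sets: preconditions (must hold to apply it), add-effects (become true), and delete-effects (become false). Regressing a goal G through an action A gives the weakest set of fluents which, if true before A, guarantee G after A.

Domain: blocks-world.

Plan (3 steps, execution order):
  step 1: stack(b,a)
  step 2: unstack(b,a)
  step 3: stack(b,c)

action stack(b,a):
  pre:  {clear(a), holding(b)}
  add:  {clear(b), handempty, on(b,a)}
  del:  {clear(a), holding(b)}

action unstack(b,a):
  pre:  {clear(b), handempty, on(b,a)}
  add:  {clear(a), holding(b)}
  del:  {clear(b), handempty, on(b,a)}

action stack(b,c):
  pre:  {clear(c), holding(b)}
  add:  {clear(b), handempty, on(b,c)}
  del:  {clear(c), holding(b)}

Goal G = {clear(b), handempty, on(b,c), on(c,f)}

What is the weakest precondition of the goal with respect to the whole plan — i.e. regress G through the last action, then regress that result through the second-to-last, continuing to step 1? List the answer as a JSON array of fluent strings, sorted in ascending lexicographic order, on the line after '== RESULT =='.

Work backward from the goal:
  through step 3 (stack(b,c)): drop {clear(b), handempty, on(b,c)}, keep {on(c,f)}, require {clear(c), holding(b)}
    → {clear(c), holding(b), on(c,f)}
  through step 2 (unstack(b,a)): drop {holding(b)}, keep {clear(c), on(c,f)}, require {clear(b), handempty, on(b,a)}
    → {clear(b), clear(c), handempty, on(b,a), on(c,f)}
  through step 1 (stack(b,a)): drop {clear(b), handempty, on(b,a)}, keep {clear(c), on(c,f)}, require {clear(a), holding(b)}
    → {clear(a), clear(c), holding(b), on(c,f)}

== RESULT ==
["clear(a)", "clear(c)", "holding(b)", "on(c,f)"]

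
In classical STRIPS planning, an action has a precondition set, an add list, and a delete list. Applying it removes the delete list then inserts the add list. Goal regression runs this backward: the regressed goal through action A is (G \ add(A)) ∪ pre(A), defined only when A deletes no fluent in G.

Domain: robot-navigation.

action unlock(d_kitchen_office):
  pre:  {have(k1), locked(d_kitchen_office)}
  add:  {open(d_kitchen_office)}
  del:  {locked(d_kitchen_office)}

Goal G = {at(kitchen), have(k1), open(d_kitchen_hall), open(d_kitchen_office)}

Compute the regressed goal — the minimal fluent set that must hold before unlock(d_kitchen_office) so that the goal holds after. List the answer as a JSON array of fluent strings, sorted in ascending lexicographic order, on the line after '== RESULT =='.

Compute (G \ add) ∪ pre:
  G ∩ del = {}  (empty — regression defined)
  G \ add = {at(kitchen), have(k1), open(d_kitchen_hall), open(d_kitchen_office)} \ {open(d_kitchen_office)} = {at(kitchen), have(k1), open(d_kitchen_hall)}
  ∪ pre   = {at(kitchen), have(k1), open(d_kitchen_hall)} ∪ {have(k1), locked(d_kitchen_office)}
          = {at(kitchen), have(k1), locked(d_kitchen_office), open(d_kitchen_hall)}

== RESULT ==
["at(kitchen)", "have(k1)", "locked(d_kitchen_office)", "open(d_kitchen_hall)"]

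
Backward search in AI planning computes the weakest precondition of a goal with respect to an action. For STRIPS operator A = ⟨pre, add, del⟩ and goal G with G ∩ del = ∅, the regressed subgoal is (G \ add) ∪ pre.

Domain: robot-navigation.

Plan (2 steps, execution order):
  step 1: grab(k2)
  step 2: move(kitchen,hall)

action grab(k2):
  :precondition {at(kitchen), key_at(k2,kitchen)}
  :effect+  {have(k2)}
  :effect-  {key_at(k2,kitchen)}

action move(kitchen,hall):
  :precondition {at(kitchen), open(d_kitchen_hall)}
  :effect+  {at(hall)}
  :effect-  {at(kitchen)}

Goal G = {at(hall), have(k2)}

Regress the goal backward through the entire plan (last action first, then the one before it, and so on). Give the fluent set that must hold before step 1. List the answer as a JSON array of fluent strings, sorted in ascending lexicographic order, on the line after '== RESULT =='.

Regress step by step:
  through step 2 (move(kitchen,hall)): drop {at(hall)}, keep {have(k2)}, require {at(kitchen), open(d_kitchen_hall)}
    → {at(kitchen), have(k2), open(d_kitchen_hall)}
  through step 1 (grab(k2)): drop {have(k2)}, keep {at(kitchen), open(d_kitchen_hall)}, require {at(kitchen), key_at(k2,kitchen)}
    → {at(kitchen), key_at(k2,kitchen), open(d_kitchen_hall)}

== RESULT ==
["at(kitchen)", "key_at(k2,kitchen)", "open(d_kitchen_hall)"]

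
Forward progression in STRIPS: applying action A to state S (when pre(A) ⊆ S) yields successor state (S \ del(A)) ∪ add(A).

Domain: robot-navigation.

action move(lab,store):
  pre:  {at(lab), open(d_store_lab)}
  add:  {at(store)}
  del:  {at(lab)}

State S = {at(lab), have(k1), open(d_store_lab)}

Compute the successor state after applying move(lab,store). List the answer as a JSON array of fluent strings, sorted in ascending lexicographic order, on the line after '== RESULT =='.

Progress:
  pre ⊆ S: {at(lab), open(d_store_lab)} ⊆ S  — applicable
  S \ del = {have(k1), open(d_store_lab)}
  ∪ add   = {at(store), have(k1), open(d_store_lab)}

== RESULT ==
["at(store)", "have(k1)", "open(d_store_lab)"]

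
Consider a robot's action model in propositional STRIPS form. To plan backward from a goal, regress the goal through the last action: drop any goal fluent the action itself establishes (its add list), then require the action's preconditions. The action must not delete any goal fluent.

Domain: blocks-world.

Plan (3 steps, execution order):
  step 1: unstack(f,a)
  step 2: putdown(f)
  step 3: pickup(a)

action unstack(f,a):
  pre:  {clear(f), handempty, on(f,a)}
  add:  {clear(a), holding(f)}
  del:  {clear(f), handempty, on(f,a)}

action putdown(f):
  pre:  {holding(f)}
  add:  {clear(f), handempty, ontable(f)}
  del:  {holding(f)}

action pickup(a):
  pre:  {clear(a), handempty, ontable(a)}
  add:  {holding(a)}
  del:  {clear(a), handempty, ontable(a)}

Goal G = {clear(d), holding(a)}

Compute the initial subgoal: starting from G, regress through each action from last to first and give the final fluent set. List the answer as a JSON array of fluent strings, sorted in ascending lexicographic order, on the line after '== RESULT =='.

Regress step by step:
  through step 3 (pickup(a)): drop {holding(a)}, keep {clear(d)}, require {clear(a), handempty, ontable(a)}
    → {clear(a), clear(d), handempty, ontable(a)}
  through step 2 (putdown(f)): drop {handempty}, keep {clear(a), clear(d), ontable(a)}, require {holding(f)}
    → {clear(a), clear(d), holding(f), ontable(a)}
  through step 1 (unstack(f,a)): drop {clear(a), holding(f)}, keep {clear(d), ontable(a)}, require {clear(f), handempty, on(f,a)}
    → {clear(d), clear(f), handempty, on(f,a), ontable(a)}

== RESULT ==
["clear(d)", "clear(f)", "handempty", "on(f,a)", "ontable(a)"]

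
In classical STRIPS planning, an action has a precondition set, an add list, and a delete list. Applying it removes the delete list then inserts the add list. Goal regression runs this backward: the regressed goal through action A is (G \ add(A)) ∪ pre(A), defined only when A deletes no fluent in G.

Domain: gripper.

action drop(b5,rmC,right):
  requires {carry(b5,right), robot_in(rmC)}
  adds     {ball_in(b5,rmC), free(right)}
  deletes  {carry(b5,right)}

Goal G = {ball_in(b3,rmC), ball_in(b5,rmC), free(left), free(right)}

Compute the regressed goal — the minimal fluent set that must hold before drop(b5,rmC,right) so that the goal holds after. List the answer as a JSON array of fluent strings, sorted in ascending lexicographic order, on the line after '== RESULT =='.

Compute (G \ add) ∪ pre:
  G ∩ del = {}  (empty — regression defined)
  G \ add = {ball_in(b3,rmC), ball_in(b5,rmC), free(left), free(right)} \ {ball_in(b5,rmC), free(right)} = {ball_in(b3,rmC), free(left)}
  ∪ pre   = {ball_in(b3,rmC), free(left)} ∪ {carry(b5,right), robot_in(rmC)}
          = {ball_in(b3,rmC), carry(b5,right), free(left), robot_in(rmC)}

== RESULT ==
["ball_in(b3,rmC)", "carry(b5,right)", "free(left)", "robot_in(rmC)"]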